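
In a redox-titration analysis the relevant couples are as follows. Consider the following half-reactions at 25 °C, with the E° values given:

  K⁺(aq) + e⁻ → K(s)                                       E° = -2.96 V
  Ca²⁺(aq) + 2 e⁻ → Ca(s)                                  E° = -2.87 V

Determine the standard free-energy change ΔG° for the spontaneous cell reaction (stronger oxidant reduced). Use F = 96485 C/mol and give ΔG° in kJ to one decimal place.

-17.4 kJ

Ca²⁺/Ca (E° = -2.87 V) is the cathode; K⁺/K (E° = -2.96 V) is the anode, so E°cell = +0.09 V.
Balancing electrons gives n = 2 (lcm of 2 and 1).
ΔG° = −nFE° = −(2)(96485)(+0.09) = -17,367 J = -17.4 kJ.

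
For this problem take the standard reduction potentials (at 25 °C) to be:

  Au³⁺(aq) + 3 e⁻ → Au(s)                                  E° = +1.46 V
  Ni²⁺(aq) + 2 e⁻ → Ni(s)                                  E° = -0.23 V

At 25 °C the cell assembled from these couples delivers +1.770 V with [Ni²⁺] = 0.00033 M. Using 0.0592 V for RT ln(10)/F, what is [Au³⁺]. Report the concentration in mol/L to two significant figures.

0.068 M

Au³⁺/Au is the cathode, Ni²⁺/Ni the anode: E°cell = +1.69 V, n = 6.
Overall reaction: 2 Au³⁺(aq) + 3 Ni(s) → 2 Au(s) + 3 Ni²⁺(aq); Q = [Ni²⁺]^3/[Au³⁺]^2.
From E = E° − (0.0592/n) log Q: log Q = (E° − E)·n/0.0592 = (+1.69 − (+1.770))·6/0.0592 = -8.1081.
So 2·log[Au³⁺] = 3·log(0.00033) − log Q = -10.4445 − (-8.1081) = -2.3364; log[Au³⁺] = -2.3364 / 2 = -1.1682; [Au³⁺] = 10^(-1.1682) ≈ 0.068 M.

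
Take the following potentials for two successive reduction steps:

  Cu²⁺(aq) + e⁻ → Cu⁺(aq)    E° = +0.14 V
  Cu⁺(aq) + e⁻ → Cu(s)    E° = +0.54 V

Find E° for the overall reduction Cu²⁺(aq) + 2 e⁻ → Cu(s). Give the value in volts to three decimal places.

Standard free energies of sequential steps add: ΔG°₃ = ΔG°₁ + ΔG°₂, so n₃E°₃ = n₁E°₁ + n₂E°₂.
E°₃ = (1×+0.14 + 1×+0.54) / 2 = (+0.680) / 2 = +0.340 V.

+0.340 V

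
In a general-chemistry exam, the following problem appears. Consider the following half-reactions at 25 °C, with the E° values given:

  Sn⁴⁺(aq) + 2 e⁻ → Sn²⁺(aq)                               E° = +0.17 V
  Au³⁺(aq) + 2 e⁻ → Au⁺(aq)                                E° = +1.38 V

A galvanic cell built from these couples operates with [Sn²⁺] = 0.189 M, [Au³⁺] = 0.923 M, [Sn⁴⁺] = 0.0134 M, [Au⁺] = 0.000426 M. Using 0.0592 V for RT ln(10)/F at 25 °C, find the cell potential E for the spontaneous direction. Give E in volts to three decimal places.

+1.343 V

Au³⁺/Au⁺ is the cathode (higher E°), Sn⁴⁺/Sn²⁺ the anode: E°cell = +1.38 − (+0.17) = +1.21 V, n = 2.
Overall: Au³⁺(aq) + Sn²⁺(aq) → Au⁺(aq) + Sn⁴⁺(aq)
Q = [Au⁺]·[Sn⁴⁺] / ([Au³⁺]·[Sn²⁺]); log Q = -4.485.
E = E° − (0.0592/n) log Q = +1.21 − (0.0592/2)(-4.485) = +1.343 V.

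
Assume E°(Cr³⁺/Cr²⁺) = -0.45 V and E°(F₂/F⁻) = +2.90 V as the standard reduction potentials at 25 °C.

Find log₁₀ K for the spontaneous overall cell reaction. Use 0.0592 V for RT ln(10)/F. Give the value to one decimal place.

113.2

Cathode: F₂/F⁻; anode: Cr³⁺/Cr²⁺. E°cell = +3.35 V, n = 2.
log K = nE°cell / 0.0592 = (2)(+3.35) / 0.0592 = 113.2.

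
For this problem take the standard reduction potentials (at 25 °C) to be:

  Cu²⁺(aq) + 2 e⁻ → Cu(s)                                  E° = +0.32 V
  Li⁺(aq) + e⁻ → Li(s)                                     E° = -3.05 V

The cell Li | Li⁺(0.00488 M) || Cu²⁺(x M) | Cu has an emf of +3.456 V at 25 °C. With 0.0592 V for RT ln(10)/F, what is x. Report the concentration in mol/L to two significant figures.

0.019 M

Cu²⁺/Cu is the cathode, Li⁺/Li the anode: E°cell = +3.37 V, n = 2.
Overall reaction: Cu²⁺(aq) + 2 Li(s) → Cu(s) + 2 Li⁺(aq); Q = [Li⁺]^2/[Cu²⁺]^1.
From E = E° − (0.0592/n) log Q: log Q = (E° − E)·n/0.0592 = (+3.37 − (+3.456))·2/0.0592 = -2.9054.
So 1·log[Cu²⁺] = 2·log(0.00488) − log Q = -4.6232 − (-2.9054) = -1.7178; [Cu²⁺] = 10^(-1.7178) ≈ 0.019 M.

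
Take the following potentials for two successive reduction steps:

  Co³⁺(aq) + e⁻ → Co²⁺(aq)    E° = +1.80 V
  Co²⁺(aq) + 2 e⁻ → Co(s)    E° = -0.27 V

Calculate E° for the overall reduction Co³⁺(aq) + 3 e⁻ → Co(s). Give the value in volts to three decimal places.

+0.420 V

Standard free energies of sequential steps add: ΔG°₃ = ΔG°₁ + ΔG°₂, so n₃E°₃ = n₁E°₁ + n₂E°₂.
E°₃ = (1×+1.80 + 2×-0.27) / 3 = (+1.260) / 3 = +0.420 V.
Simply averaging or adding the two E° values would be wrong; the electron-weighted sum is required.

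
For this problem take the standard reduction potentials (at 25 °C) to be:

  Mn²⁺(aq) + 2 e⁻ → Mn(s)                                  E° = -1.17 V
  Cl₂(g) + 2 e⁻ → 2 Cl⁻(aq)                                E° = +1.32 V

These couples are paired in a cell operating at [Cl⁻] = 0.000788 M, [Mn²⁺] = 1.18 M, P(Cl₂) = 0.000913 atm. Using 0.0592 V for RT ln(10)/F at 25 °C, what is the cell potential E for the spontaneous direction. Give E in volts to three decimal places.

Cl₂/Cl⁻ is the cathode (higher E°), Mn²⁺/Mn the anode: E°cell = +1.32 − (-1.17) = +2.49 V, n = 2.
Overall: Cl₂(g) + Mn(s) → 2 Cl⁻(aq) + Mn²⁺(aq)
Q = [Cl⁻]^2·[Mn²⁺] / (P(Cl₂)); log Q = -3.096.
E = E° − (0.0592/n) log Q = +2.49 − (0.0592/2)(-3.096) = +2.582 V.

+2.582 V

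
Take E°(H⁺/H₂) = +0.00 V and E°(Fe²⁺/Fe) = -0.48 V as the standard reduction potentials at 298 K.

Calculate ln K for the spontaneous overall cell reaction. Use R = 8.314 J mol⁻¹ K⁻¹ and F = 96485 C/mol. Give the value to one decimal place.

37.4

Cathode: H⁺/H₂; anode: Fe²⁺/Fe. E°cell = (+0.00) − (-0.48) = +0.48 V, with n = 2.
ΔG° = −nFE° = −RT ln K, so ln K = nFE°/(RT) = (2)(96485)(+0.48) / ((8.314)(298)) = 37.386.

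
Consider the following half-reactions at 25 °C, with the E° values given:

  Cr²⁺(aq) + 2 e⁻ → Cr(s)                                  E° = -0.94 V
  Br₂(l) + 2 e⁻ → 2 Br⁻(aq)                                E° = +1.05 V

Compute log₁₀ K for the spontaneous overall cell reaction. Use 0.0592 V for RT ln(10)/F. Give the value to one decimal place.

67.2

Cathode: Br₂/Br⁻; anode: Cr²⁺/Cr. E°cell = +1.99 V, n = 2.
log K = nE°cell / 0.0592 = (2)(+1.99) / 0.0592 = 67.2.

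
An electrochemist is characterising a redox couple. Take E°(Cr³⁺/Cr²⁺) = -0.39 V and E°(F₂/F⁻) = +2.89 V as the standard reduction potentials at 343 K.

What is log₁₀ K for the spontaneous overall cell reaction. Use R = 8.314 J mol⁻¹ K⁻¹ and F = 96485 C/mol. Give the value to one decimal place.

Cathode: F₂/F⁻; anode: Cr³⁺/Cr²⁺. E°cell = (+2.89) − (-0.39) = +3.28 V, with n = 2.
ΔG° = −nFE° = −RT ln K, so ln K = nFE°/(RT) = (2)(96485)(+3.28) / ((8.314)(343)) = 221.952.
log₁₀ K = 221.952 / ln 10 = 96.4.

96.4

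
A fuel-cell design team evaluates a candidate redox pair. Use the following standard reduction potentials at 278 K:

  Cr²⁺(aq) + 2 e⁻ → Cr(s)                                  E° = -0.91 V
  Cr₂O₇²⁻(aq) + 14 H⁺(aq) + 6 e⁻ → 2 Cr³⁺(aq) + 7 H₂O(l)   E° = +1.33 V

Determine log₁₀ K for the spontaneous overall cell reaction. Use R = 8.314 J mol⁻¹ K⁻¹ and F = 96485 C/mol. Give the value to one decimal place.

Cathode: Cr₂O₇²⁻/Cr³⁺; anode: Cr²⁺/Cr. E°cell = (+1.33) − (-0.91) = +2.24 V, with n = 6.
ΔG° = −nFE° = −RT ln K, so ln K = nFE°/(RT) = (6)(96485)(+2.24) / ((8.314)(278)) = 561.053.
log₁₀ K = 561.053 / ln 10 = 243.7.

243.7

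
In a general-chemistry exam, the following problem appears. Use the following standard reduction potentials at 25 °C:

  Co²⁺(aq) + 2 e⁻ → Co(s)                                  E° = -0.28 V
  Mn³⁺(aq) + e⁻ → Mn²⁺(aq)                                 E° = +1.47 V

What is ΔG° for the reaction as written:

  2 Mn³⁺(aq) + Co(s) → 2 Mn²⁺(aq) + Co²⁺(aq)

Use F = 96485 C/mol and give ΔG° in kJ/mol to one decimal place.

As written, Mn³⁺/Mn²⁺ is reduced (cathode) and Co²⁺/Co is oxidised (anode), so E°cell = (+1.47) − (-0.28) = +1.75 V.
Balancing electrons gives n = 2.
ΔG° = −nFE° = −(2)(96485)(+1.75) = -337,698 J = -337.7 kJ/mol.

-337.7 kJ/mol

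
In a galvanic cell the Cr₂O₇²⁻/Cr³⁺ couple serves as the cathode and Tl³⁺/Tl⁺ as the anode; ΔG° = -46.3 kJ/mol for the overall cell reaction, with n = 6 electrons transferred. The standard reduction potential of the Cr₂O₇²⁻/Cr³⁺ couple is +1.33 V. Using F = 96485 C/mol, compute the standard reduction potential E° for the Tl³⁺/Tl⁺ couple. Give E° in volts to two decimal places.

E°cell = −ΔG°/(nF) = −(-46.3×10³)/((6)(96485)) = +0.080 V.
Since Cr₂O₇²⁻/Cr³⁺ is the cathode and Tl³⁺/Tl⁺ the anode, E°cell = E°(Cr₂O₇²⁻/Cr³⁺) − E°(Tl³⁺/Tl⁺).
So E°(Tl³⁺/Tl⁺) = E°(Cr₂O₇²⁻/Cr³⁺) − E°cell = (+1.33) − (+0.080) = +1.25 V.

+1.25 V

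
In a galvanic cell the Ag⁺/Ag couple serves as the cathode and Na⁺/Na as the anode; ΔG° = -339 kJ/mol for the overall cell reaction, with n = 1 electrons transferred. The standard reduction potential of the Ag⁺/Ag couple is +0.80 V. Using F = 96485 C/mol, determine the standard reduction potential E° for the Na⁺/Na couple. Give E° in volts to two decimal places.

-2.71 V

E°cell = −ΔG°/(nF) = −(-339×10³)/((1)(96485)) = +3.513 V.
Since Ag⁺/Ag is the cathode and Na⁺/Na the anode, E°cell = E°(Ag⁺/Ag) − E°(Na⁺/Na).
So E°(Na⁺/Na) = E°(Ag⁺/Ag) − E°cell = (+0.80) − (+3.513) = -2.71 V.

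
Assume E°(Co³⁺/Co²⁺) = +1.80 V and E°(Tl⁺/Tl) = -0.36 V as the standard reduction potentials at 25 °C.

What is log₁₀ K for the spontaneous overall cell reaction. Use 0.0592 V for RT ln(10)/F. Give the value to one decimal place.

Cathode: Co³⁺/Co²⁺; anode: Tl⁺/Tl. E°cell = +2.16 V, n = 1.
log K = nE°cell / 0.0592 = (1)(+2.16) / 0.0592 = 36.5.

36.5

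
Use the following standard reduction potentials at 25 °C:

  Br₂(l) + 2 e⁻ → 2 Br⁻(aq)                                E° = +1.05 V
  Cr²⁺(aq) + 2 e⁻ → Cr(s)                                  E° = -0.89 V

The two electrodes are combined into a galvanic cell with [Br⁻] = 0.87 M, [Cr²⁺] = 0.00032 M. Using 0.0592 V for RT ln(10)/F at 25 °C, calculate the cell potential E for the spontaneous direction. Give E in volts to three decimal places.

+2.047 V

Br₂/Br⁻ is the cathode (higher E°), Cr²⁺/Cr the anode: E°cell = +1.05 − (-0.89) = +1.94 V, n = 2.
Overall: Br₂(l) + Cr(s) → 2 Br⁻(aq) + Cr²⁺(aq)
Q = [Br⁻]^2·[Cr²⁺]; log Q = -3.616.
E = E° − (0.0592/n) log Q = +1.94 − (0.0592/2)(-3.616) = +2.047 V.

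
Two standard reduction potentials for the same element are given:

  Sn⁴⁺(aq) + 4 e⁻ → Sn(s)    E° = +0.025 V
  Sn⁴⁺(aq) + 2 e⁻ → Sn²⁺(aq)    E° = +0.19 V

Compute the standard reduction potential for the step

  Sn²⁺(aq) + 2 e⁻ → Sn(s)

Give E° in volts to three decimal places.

-0.140 V

Sequential free energies add, so n₃E°₃ = n₁E°₁ + n₂E°₂.
With n₃ = 4, and the known step contributing 2×(+0.19) V, the unknown satisfies 2·E° = 4×(+0.025) − 2×(+0.19) = -0.280.
E° = -0.280 / 2 = -0.140 V.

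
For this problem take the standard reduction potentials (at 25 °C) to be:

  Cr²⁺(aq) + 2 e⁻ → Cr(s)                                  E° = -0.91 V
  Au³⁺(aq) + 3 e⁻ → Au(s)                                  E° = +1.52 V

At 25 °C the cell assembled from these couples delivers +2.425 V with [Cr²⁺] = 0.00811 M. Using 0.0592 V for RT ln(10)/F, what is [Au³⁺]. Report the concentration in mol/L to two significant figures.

0.00041 M

Au³⁺/Au is the cathode, Cr²⁺/Cr the anode: E°cell = +2.43 V, n = 6.
Overall reaction: 2 Au³⁺(aq) + 3 Cr(s) → 2 Au(s) + 3 Cr²⁺(aq); Q = [Cr²⁺]^3/[Au³⁺]^2.
From E = E° − (0.0592/n) log Q: log Q = (E° − E)·n/0.0592 = (+2.43 − (+2.425))·6/0.0592 = 0.5068.
So 2·log[Au³⁺] = 3·log(0.00811) − log Q = -6.2729 − (0.5068) = -6.7797; log[Au³⁺] = -6.7797 / 2 = -3.3899; [Au³⁺] = 10^(-3.3899) ≈ 0.00041 M.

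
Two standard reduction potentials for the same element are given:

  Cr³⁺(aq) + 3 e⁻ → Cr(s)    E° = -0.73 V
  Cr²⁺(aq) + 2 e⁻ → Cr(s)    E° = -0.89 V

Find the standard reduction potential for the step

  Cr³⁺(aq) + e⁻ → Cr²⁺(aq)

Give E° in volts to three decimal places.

-0.410 V

Sequential free energies add, so n₃E°₃ = n₁E°₁ + n₂E°₂.
With n₃ = 3, and the known step contributing 2×(-0.89) V, the unknown satisfies 1·E° = 3×(-0.73) − 2×(-0.89) = -0.410.
E° = -0.410 / 1 = -0.410 V.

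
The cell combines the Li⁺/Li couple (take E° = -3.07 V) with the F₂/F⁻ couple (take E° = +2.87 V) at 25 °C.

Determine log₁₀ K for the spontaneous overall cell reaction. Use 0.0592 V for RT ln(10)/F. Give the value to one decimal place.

200.7

Cathode: F₂/F⁻; anode: Li⁺/Li. E°cell = +5.94 V, n = 2.
log K = nE°cell / 0.0592 = (2)(+5.94) / 0.0592 = 200.7.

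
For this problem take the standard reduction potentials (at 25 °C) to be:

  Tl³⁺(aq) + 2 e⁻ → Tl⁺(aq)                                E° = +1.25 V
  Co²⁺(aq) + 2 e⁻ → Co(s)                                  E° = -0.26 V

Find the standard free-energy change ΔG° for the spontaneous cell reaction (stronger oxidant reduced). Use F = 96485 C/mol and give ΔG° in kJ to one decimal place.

-291.4 kJ

Tl³⁺/Tl⁺ (E° = +1.25 V) is the cathode; Co²⁺/Co (E° = -0.26 V) is the anode, so E°cell = +1.51 V.
Balancing electrons gives n = 2 (lcm of 2 and 2).
ΔG° = −nFE° = −(2)(96485)(+1.51) = -291,385 J = -291.4 kJ.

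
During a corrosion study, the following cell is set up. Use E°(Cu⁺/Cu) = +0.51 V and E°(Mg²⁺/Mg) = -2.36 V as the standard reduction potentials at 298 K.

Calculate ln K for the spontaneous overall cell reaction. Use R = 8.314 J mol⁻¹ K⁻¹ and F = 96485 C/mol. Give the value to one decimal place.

Cathode: Cu⁺/Cu; anode: Mg²⁺/Mg. E°cell = (+0.51) − (-2.36) = +2.87 V, with n = 2.
ΔG° = −nFE° = −RT ln K, so ln K = nFE°/(RT) = (2)(96485)(+2.87) / ((8.314)(298)) = 223.535.

223.5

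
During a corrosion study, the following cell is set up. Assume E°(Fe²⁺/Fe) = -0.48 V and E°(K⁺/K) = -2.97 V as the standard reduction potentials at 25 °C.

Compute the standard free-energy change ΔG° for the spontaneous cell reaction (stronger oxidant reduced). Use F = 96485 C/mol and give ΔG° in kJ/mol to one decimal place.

Fe²⁺/Fe (E° = -0.48 V) is the cathode; K⁺/K (E° = -2.97 V) is the anode, so E°cell = +2.49 V.
Balancing electrons gives n = 2 (lcm of 2 and 1).
ΔG° = −nFE° = −(2)(96485)(+2.49) = -480,495 J = -480.5 kJ/mol.

-480.5 kJ/mol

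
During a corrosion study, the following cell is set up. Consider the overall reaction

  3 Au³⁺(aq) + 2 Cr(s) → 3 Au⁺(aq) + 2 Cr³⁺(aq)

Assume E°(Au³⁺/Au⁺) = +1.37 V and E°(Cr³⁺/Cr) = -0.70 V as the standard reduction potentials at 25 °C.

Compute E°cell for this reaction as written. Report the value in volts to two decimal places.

The Au³⁺/Au⁺ couple has the higher reduction potential, so it is the cathode; Cr³⁺/Cr is oxidised at the anode.
E°cell = E°(cathode) − E°(anode) = (+1.37) − (-0.70) = +2.07 V.

+2.07 V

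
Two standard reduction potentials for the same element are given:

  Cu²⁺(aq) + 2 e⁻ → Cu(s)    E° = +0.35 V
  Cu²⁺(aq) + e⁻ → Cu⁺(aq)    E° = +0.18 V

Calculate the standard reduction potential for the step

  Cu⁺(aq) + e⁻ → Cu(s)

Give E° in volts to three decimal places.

Sequential free energies add, so n₃E°₃ = n₁E°₁ + n₂E°₂.
With n₃ = 2, and the known step contributing 1×(+0.18) V, the unknown satisfies 1·E° = 2×(+0.35) − 1×(+0.18) = +0.520.
E° = +0.520 / 1 = +0.520 V.

+0.520 V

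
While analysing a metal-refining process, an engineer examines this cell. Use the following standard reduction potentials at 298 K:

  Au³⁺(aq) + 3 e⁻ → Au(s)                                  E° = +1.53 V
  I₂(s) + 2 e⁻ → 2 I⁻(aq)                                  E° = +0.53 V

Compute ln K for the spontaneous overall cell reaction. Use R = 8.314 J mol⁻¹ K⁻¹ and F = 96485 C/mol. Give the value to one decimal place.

Cathode: Au³⁺/Au; anode: I₂/I⁻. E°cell = (+1.53) − (+0.53) = +1.00 V, with n = 6.
ΔG° = −nFE° = −RT ln K, so ln K = nFE°/(RT) = (6)(96485)(+1.00) / ((8.314)(298)) = 233.660.

233.7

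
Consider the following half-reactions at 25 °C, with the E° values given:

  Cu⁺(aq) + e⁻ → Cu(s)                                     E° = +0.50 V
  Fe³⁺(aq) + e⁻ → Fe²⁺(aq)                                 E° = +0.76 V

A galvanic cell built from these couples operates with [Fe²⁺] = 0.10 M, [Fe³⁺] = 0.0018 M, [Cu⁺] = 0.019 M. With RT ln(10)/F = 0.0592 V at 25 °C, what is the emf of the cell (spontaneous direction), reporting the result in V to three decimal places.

Fe³⁺/Fe²⁺ is the cathode (higher E°), Cu⁺/Cu the anode: E°cell = +0.76 − (+0.50) = +0.26 V, n = 1.
Overall: Fe³⁺(aq) + Cu(s) → Fe²⁺(aq) + Cu⁺(aq)
Q = [Fe²⁺]·[Cu⁺] / ([Fe³⁺]); log Q = 0.023.
E = E° − (0.0592/n) log Q = +0.26 − (0.0592/1)(0.023) = +0.259 V.

+0.259 V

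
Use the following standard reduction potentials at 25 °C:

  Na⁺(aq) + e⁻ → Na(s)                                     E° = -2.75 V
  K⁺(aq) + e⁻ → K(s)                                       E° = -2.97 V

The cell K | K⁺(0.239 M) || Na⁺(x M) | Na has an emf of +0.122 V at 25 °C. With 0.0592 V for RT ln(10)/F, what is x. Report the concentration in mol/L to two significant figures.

0.0053 M

Na⁺/Na is the cathode, K⁺/K the anode: E°cell = +0.22 V, n = 1.
Overall reaction: Na⁺(aq) + K(s) → Na(s) + K⁺(aq); Q = [K⁺]^1/[Na⁺]^1.
From E = E° − (0.0592/n) log Q: log Q = (E° − E)·n/0.0592 = (+0.22 − (+0.122))·1/0.0592 = 1.6554.
So 1·log[Na⁺] = 1·log(0.239) − log Q = -0.6216 − (1.6554) = -2.2770; [Na⁺] = 10^(-2.2770) ≈ 0.0053 M.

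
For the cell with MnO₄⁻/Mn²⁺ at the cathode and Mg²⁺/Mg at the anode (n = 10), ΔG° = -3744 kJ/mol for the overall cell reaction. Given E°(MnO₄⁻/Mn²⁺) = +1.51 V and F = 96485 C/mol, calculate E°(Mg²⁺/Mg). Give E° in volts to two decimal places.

E°cell = −ΔG°/(nF) = −(-3744×10³)/((10)(96485)) = +3.880 V.
Since MnO₄⁻/Mn²⁺ is the cathode and Mg²⁺/Mg the anode, E°cell = E°(MnO₄⁻/Mn²⁺) − E°(Mg²⁺/Mg).
So E°(Mg²⁺/Mg) = E°(MnO₄⁻/Mn²⁺) − E°cell = (+1.51) − (+3.880) = -2.37 V.

-2.37 V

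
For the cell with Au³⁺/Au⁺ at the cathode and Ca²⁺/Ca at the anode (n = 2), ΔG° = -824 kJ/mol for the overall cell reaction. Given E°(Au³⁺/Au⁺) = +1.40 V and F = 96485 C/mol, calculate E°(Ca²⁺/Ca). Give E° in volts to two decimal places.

E°cell = −ΔG°/(nF) = −(-824×10³)/((2)(96485)) = +4.270 V.
Since Au³⁺/Au⁺ is the cathode and Ca²⁺/Ca the anode, E°cell = E°(Au³⁺/Au⁺) − E°(Ca²⁺/Ca).
So E°(Ca²⁺/Ca) = E°(Au³⁺/Au⁺) − E°cell = (+1.40) − (+4.270) = -2.87 V.

-2.87 V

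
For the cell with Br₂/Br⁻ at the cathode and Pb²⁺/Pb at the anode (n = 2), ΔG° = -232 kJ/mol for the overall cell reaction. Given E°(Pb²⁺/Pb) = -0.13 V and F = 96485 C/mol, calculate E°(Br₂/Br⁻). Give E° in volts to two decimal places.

E°cell = −ΔG°/(nF) = −(-232×10³)/((2)(96485)) = +1.202 V.
Since Br₂/Br⁻ is the cathode and Pb²⁺/Pb the anode, E°cell = E°(Br₂/Br⁻) − E°(Pb²⁺/Pb).
So E°(Br₂/Br⁻) = E°cell + E°(Pb²⁺/Pb) = +1.202 + (-0.13) = +1.07 V.

+1.07 V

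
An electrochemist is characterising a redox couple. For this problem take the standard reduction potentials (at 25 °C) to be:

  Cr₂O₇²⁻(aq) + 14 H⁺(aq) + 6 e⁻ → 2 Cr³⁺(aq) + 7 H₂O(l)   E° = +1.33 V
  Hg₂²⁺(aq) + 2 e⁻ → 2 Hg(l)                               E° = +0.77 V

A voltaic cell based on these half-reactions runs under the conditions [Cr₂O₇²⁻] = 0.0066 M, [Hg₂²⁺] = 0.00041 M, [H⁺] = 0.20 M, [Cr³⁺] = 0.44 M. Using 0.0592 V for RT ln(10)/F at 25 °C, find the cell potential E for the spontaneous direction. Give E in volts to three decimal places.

Cr₂O₇²⁻/Cr³⁺ is the cathode (higher E°), Hg₂²⁺/Hg the anode: E°cell = +1.33 − (+0.77) = +0.56 V, n = 6.
Overall: Cr₂O₇²⁻(aq) + 14 H⁺(aq) + 6 Hg(l) → 2 Cr³⁺(aq) + 7 H₂O(l) + 3 Hg₂²⁺(aq)
Q = [Cr³⁺]^2·[Hg₂²⁺]^3 / ([Cr₂O₇²⁻]·[H⁺]^14); log Q = 1.091.
E = E° − (0.0592/n) log Q = +0.56 − (0.0592/6)(1.091) = +0.549 V.

+0.549 V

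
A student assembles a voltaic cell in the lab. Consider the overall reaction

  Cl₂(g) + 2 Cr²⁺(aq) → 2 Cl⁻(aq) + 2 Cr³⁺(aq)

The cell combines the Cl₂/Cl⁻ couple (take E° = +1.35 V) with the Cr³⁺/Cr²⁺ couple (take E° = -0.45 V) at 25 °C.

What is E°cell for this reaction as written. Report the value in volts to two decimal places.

The Cl₂/Cl⁻ couple has the higher reduction potential, so it is the cathode; Cr³⁺/Cr²⁺ is oxidised at the anode.
E°cell = E°(cathode) − E°(anode) = (+1.35) − (-0.45) = +1.80 V.
Since E°cell > 0, the reaction is spontaneous under standard conditions.

+1.80 V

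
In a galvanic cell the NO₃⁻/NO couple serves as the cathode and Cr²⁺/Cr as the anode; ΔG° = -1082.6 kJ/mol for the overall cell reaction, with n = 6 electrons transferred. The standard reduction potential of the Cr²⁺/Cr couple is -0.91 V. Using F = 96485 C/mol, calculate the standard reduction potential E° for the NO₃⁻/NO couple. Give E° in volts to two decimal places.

E°cell = −ΔG°/(nF) = −(-1082.6×10³)/((6)(96485)) = +1.870 V.
Since NO₃⁻/NO is the cathode and Cr²⁺/Cr the anode, E°cell = E°(NO₃⁻/NO) − E°(Cr²⁺/Cr).
So E°(NO₃⁻/NO) = E°cell + E°(Cr²⁺/Cr) = +1.870 + (-0.91) = +0.96 V.

+0.96 V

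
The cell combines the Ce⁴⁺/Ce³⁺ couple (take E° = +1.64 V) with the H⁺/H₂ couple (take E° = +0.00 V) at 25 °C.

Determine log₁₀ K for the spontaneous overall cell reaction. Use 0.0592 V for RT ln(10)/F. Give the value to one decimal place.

55.4

Cathode: Ce⁴⁺/Ce³⁺; anode: H⁺/H₂. E°cell = +1.64 V, n = 2.
log K = nE°cell / 0.0592 = (2)(+1.64) / 0.0592 = 55.4.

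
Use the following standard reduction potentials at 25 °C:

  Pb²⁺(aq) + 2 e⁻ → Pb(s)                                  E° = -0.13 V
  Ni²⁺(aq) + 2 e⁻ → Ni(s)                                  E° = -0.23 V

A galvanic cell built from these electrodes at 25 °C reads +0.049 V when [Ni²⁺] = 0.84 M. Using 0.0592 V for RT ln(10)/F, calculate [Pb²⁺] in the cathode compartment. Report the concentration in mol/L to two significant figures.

Pb²⁺/Pb is the cathode, Ni²⁺/Ni the anode: E°cell = +0.10 V, n = 2.
Overall reaction: Pb²⁺(aq) + Ni(s) → Pb(s) + Ni²⁺(aq); Q = [Ni²⁺]^1/[Pb²⁺]^1.
From E = E° − (0.0592/n) log Q: log Q = (E° − E)·n/0.0592 = (+0.10 − (+0.049))·2/0.0592 = 1.7230.
So 1·log[Pb²⁺] = 1·log(0.84) − log Q = -0.0757 − (1.7230) = -1.7987; [Pb²⁺] = 10^(-1.7987) ≈ 0.016 M.

0.016 M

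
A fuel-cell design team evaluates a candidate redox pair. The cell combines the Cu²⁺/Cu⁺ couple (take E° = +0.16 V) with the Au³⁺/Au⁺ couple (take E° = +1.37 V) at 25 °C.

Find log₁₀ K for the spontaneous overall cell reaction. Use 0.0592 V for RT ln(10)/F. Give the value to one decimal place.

40.9

Cathode: Au³⁺/Au⁺; anode: Cu²⁺/Cu⁺. E°cell = +1.21 V, n = 2.
log K = nE°cell / 0.0592 = (2)(+1.21) / 0.0592 = 40.9.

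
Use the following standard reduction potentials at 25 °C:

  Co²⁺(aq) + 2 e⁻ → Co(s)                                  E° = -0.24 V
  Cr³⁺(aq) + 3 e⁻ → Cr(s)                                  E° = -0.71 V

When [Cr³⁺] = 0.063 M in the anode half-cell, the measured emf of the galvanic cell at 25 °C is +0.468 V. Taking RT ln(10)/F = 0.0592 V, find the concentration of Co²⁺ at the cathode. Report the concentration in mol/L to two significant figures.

0.14 M

Co²⁺/Co is the cathode, Cr³⁺/Cr the anode: E°cell = +0.47 V, n = 6.
Overall reaction: 3 Co²⁺(aq) + 2 Cr(s) → 3 Co(s) + 2 Cr³⁺(aq); Q = [Cr³⁺]^2/[Co²⁺]^3.
From E = E° − (0.0592/n) log Q: log Q = (E° − E)·n/0.0592 = (+0.47 − (+0.468))·6/0.0592 = 0.2027.
So 3·log[Co²⁺] = 2·log(0.063) − log Q = -2.4013 − (0.2027) = -2.6040; log[Co²⁺] = -2.6040 / 3 = -0.8680; [Co²⁺] = 10^(-0.8680) ≈ 0.14 M.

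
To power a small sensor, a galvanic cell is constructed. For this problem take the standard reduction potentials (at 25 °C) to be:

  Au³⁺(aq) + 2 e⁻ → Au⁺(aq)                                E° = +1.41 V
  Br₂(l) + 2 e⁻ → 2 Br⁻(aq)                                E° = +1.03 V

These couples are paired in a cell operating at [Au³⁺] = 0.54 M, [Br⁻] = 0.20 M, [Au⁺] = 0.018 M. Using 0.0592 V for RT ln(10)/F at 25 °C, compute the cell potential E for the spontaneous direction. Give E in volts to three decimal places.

Au³⁺/Au⁺ is the cathode (higher E°), Br₂/Br⁻ the anode: E°cell = +1.41 − (+1.03) = +0.38 V, n = 2.
Overall: Au³⁺(aq) + 2 Br⁻(aq) → Au⁺(aq) + Br₂(l)
Q = [Au⁺] / ([Au³⁺]·[Br⁻]^2); log Q = -0.079.
E = E° − (0.0592/n) log Q = +0.38 − (0.0592/2)(-0.079) = +0.382 V.

+0.382 V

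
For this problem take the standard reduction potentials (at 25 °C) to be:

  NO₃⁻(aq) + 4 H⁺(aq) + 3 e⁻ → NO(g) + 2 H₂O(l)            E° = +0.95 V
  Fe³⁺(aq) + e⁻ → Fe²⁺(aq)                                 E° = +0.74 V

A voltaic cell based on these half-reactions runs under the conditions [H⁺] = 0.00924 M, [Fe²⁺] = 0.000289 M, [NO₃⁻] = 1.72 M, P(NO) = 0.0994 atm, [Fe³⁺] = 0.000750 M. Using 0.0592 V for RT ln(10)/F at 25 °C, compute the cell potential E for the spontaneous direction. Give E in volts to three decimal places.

NO₃⁻/NO is the cathode (higher E°), Fe³⁺/Fe²⁺ the anode: E°cell = +0.95 − (+0.74) = +0.21 V, n = 3.
Overall: NO₃⁻(aq) + 4 H⁺(aq) + 3 Fe²⁺(aq) → NO(g) + 2 H₂O(l) + 3 Fe³⁺(aq)
Q = P(NO)·[Fe³⁺]^3 / ([NO₃⁻]·[H⁺]^4·[Fe²⁺]^3); log Q = 8.142.
E = E° − (0.0592/n) log Q = +0.21 − (0.0592/3)(8.142) = +0.049 V.

+0.049 V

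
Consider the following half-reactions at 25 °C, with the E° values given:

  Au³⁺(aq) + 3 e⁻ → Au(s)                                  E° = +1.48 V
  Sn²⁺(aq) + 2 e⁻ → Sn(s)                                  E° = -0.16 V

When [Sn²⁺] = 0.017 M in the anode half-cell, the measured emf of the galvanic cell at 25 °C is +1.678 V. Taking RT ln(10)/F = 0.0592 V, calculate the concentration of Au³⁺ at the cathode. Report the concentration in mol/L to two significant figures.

Au³⁺/Au is the cathode, Sn²⁺/Sn the anode: E°cell = +1.64 V, n = 6.
Overall reaction: 2 Au³⁺(aq) + 3 Sn(s) → 2 Au(s) + 3 Sn²⁺(aq); Q = [Sn²⁺]^3/[Au³⁺]^2.
From E = E° − (0.0592/n) log Q: log Q = (E° − E)·n/0.0592 = (+1.64 − (+1.678))·6/0.0592 = -3.8514.
So 2·log[Au³⁺] = 3·log(0.017) − log Q = -5.3087 − (-3.8514) = -1.4573; log[Au³⁺] = -1.4573 / 2 = -0.7287; [Au³⁺] = 10^(-0.7287) ≈ 0.19 M.

0.19 M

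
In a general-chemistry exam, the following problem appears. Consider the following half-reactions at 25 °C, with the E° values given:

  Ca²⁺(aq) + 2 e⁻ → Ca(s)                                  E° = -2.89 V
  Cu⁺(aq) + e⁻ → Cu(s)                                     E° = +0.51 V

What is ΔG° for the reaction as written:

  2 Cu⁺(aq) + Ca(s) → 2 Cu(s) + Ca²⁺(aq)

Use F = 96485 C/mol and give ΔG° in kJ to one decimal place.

As written, Cu⁺/Cu is reduced (cathode) and Ca²⁺/Ca is oxidised (anode), so E°cell = (+0.51) − (-2.89) = +3.40 V.
Balancing electrons gives n = 2.
ΔG° = −nFE° = −(2)(96485)(+3.40) = -656,098 J = -656.1 kJ.

-656.1 kJ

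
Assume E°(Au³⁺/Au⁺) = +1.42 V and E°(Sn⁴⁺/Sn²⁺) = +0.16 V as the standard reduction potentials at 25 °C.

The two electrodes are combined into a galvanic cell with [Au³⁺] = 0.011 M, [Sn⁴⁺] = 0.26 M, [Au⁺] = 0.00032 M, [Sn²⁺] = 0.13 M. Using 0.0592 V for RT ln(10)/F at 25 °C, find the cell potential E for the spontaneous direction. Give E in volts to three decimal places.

+1.297 V

Au³⁺/Au⁺ is the cathode (higher E°), Sn⁴⁺/Sn²⁺ the anode: E°cell = +1.42 − (+0.16) = +1.26 V, n = 2.
Overall: Au³⁺(aq) + Sn²⁺(aq) → Au⁺(aq) + Sn⁴⁺(aq)
Q = [Au⁺]·[Sn⁴⁺] / ([Au³⁺]·[Sn²⁺]); log Q = -1.235.
E = E° − (0.0592/n) log Q = +1.26 − (0.0592/2)(-1.235) = +1.297 V.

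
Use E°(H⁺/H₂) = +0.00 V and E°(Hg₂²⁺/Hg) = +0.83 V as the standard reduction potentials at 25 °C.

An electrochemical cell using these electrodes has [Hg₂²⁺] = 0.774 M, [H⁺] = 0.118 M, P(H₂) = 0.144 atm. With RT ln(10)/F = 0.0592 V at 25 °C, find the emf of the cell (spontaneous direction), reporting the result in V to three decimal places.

Hg₂²⁺/Hg is the cathode (higher E°), H⁺/H₂ the anode: E°cell = +0.83 − (+0.00) = +0.83 V, n = 2.
Overall: Hg₂²⁺(aq) + H₂(g) → 2 Hg(l) + 2 H⁺(aq)
Q = [H⁺]^2 / ([Hg₂²⁺]·P(H₂)); log Q = -0.903.
E = E° − (0.0592/n) log Q = +0.83 − (0.0592/2)(-0.903) = +0.857 V.

+0.857 V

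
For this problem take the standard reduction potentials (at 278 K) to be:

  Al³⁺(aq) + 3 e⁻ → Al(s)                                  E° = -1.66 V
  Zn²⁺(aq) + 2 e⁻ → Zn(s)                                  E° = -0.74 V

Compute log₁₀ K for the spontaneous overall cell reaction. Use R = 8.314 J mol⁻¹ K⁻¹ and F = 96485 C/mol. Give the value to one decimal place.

Cathode: Zn²⁺/Zn; anode: Al³⁺/Al. E°cell = (-0.74) − (-1.66) = +0.92 V, with n = 6.
ΔG° = −nFE° = −RT ln K, so ln K = nFE°/(RT) = (6)(96485)(+0.92) / ((8.314)(278)) = 230.433.
log₁₀ K = 230.433 / ln 10 = 100.1.

100.1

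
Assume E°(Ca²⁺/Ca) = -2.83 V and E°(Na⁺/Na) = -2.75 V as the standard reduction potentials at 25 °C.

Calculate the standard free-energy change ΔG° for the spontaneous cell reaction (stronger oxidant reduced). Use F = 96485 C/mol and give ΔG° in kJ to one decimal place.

Na⁺/Na (E° = -2.75 V) is the cathode; Ca²⁺/Ca (E° = -2.83 V) is the anode, so E°cell = +0.08 V.
Balancing electrons gives n = 2 (lcm of 1 and 2).
ΔG° = −nFE° = −(2)(96485)(+0.08) = -15,438 J = -15.4 kJ.

-15.4 kJ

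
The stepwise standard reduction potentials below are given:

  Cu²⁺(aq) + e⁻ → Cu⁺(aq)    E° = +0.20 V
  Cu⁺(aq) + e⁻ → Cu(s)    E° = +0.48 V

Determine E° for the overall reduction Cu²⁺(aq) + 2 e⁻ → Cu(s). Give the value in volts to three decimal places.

+0.340 V

Standard free energies of sequential steps add: ΔG°₃ = ΔG°₁ + ΔG°₂, so n₃E°₃ = n₁E°₁ + n₂E°₂.
E°₃ = (1×+0.20 + 1×+0.48) / 2 = (+0.680) / 2 = +0.340 V.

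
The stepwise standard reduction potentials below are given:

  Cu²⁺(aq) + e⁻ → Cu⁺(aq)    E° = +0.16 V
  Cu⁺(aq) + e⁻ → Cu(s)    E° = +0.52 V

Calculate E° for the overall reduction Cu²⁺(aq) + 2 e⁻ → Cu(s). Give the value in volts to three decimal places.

Since ΔG° = −nFE° is additive over sequential reductions, n₃E°₃ = n₁E°₁ + n₂E°₂.
E°₃ = (1×+0.16 + 1×+0.52) / 2 = (+0.680) / 2 = +0.340 V.

+0.340 V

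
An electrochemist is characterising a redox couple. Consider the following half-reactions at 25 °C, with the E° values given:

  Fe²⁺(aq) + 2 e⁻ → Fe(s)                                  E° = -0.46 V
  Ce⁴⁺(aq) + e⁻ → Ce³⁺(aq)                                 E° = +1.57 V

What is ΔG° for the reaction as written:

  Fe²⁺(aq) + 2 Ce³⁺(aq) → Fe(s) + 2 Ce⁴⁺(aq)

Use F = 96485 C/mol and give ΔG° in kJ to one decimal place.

+391.7 kJ

As written, Fe²⁺/Fe is reduced (cathode) and Ce⁴⁺/Ce³⁺ is oxidised (anode), so E°cell = (-0.46) − (+1.57) = -2.03 V.
Balancing electrons gives n = 2.
ΔG° = −nFE° = −(2)(96485)(-2.03) = 391,729 J = +391.7 kJ.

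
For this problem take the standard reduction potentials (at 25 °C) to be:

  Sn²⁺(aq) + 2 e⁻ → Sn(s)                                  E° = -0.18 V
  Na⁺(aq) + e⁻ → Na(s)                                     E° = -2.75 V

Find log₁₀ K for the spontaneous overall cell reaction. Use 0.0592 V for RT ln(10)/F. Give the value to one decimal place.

Cathode: Sn²⁺/Sn; anode: Na⁺/Na. E°cell = +2.57 V, n = 2.
log K = nE°cell / 0.0592 = (2)(+2.57) / 0.0592 = 86.8.

86.8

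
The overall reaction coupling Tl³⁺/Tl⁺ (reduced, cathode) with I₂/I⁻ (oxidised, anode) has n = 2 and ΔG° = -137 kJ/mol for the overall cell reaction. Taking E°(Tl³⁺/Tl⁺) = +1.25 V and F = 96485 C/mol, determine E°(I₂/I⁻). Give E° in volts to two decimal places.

E°cell = −ΔG°/(nF) = −(-137×10³)/((2)(96485)) = +0.710 V.
Since Tl³⁺/Tl⁺ is the cathode and I₂/I⁻ the anode, E°cell = E°(Tl³⁺/Tl⁺) − E°(I₂/I⁻).
So E°(I₂/I⁻) = E°(Tl³⁺/Tl⁺) − E°cell = (+1.25) − (+0.710) = +0.54 V.

+0.54 V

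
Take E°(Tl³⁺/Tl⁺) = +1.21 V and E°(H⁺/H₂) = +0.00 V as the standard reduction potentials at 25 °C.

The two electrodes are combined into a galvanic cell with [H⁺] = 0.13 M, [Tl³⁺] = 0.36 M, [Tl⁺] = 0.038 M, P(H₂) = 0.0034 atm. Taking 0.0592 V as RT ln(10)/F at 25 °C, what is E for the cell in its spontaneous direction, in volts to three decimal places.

Tl³⁺/Tl⁺ is the cathode (higher E°), H⁺/H₂ the anode: E°cell = +1.21 − (+0.00) = +1.21 V, n = 2.
Overall: Tl³⁺(aq) + H₂(g) → Tl⁺(aq) + 2 H⁺(aq)
Q = [Tl⁺]·[H⁺]^2 / ([Tl³⁺]·P(H₂)); log Q = -0.280.
E = E° − (0.0592/n) log Q = +1.21 − (0.0592/2)(-0.280) = +1.218 V.

+1.218 V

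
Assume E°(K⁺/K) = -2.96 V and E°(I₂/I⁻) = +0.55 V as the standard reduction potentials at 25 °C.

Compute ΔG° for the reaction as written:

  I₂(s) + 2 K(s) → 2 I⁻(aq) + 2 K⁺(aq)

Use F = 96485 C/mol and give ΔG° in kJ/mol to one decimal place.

-677.3 kJ/mol

As written, I₂/I⁻ is reduced (cathode) and K⁺/K is oxidised (anode), so E°cell = (+0.55) − (-2.96) = +3.51 V.
Balancing electrons gives n = 2.
ΔG° = −nFE° = −(2)(96485)(+3.51) = -677,325 J = -677.3 kJ/mol.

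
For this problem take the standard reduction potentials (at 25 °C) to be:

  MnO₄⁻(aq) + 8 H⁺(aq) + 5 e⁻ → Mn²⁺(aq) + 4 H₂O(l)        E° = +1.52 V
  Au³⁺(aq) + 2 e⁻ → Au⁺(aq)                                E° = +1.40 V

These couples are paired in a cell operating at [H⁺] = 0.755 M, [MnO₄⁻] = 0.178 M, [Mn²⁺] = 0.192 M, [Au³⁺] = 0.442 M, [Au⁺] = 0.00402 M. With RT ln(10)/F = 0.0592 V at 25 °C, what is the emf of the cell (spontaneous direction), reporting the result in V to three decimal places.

+0.048 V

MnO₄⁻/Mn²⁺ is the cathode (higher E°), Au³⁺/Au⁺ the anode: E°cell = +1.52 − (+1.40) = +0.12 V, n = 10.
Overall: 2 MnO₄⁻(aq) + 16 H⁺(aq) + 5 Au⁺(aq) → 2 Mn²⁺(aq) + 8 H₂O(l) + 5 Au³⁺(aq)
Q = [Mn²⁺]^2·[Au³⁺]^5 / ([MnO₄⁻]^2·[H⁺]^16·[Au⁺]^5); log Q = 12.225.
E = E° − (0.0592/n) log Q = +0.12 − (0.0592/10)(12.225) = +0.048 V.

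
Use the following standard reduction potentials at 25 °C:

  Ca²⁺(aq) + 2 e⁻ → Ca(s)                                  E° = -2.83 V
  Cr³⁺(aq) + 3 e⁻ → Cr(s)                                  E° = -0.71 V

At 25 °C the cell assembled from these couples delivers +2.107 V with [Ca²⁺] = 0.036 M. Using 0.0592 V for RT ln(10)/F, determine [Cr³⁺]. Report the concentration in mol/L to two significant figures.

Cr³⁺/Cr is the cathode, Ca²⁺/Ca the anode: E°cell = +2.12 V, n = 6.
Overall reaction: 2 Cr³⁺(aq) + 3 Ca(s) → 2 Cr(s) + 3 Ca²⁺(aq); Q = [Ca²⁺]^3/[Cr³⁺]^2.
From E = E° − (0.0592/n) log Q: log Q = (E° − E)·n/0.0592 = (+2.12 − (+2.107))·6/0.0592 = 1.3176.
So 2·log[Cr³⁺] = 3·log(0.036) − log Q = -4.3311 − (1.3176) = -5.6487; log[Cr³⁺] = -5.6487 / 2 = -2.8243; [Cr³⁺] = 10^(-2.8243) ≈ 0.0015 M.

0.0015 M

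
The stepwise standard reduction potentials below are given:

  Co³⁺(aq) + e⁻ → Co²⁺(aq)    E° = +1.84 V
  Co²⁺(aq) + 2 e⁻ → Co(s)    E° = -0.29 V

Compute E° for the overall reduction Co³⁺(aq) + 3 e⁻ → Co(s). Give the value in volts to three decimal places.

+0.420 V

Standard free energies of sequential steps add: ΔG°₃ = ΔG°₁ + ΔG°₂, so n₃E°₃ = n₁E°₁ + n₂E°₂.
E°₃ = (1×+1.84 + 2×-0.29) / 3 = (+1.260) / 3 = +0.420 V.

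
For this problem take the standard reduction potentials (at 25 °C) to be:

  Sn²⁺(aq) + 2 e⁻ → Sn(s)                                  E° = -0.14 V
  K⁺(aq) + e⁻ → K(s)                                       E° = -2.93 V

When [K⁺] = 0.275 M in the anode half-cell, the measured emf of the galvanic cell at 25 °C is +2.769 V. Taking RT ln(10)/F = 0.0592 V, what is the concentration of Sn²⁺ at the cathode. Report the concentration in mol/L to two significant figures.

0.015 M

Sn²⁺/Sn is the cathode, K⁺/K the anode: E°cell = +2.79 V, n = 2.
Overall reaction: Sn²⁺(aq) + 2 K(s) → Sn(s) + 2 K⁺(aq); Q = [K⁺]^2/[Sn²⁺]^1.
From E = E° − (0.0592/n) log Q: log Q = (E° − E)·n/0.0592 = (+2.79 − (+2.769))·2/0.0592 = 0.7095.
So 1·log[Sn²⁺] = 2·log(0.275) − log Q = -1.1213 − (0.7095) = -1.8308; [Sn²⁺] = 10^(-1.8308) ≈ 0.015 M.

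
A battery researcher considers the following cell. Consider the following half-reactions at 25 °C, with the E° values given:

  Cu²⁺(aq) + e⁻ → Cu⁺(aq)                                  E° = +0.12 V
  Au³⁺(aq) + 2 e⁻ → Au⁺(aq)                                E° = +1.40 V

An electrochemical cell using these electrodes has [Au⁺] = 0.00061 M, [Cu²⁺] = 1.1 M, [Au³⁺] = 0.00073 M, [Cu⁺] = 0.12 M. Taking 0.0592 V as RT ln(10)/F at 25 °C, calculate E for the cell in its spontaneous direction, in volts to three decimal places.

+1.225 V

Au³⁺/Au⁺ is the cathode (higher E°), Cu²⁺/Cu⁺ the anode: E°cell = +1.40 − (+0.12) = +1.28 V, n = 2.
Overall: Au³⁺(aq) + 2 Cu⁺(aq) → Au⁺(aq) + 2 Cu²⁺(aq)
Q = [Au⁺]·[Cu²⁺]^2 / ([Au³⁺]·[Cu⁺]^2); log Q = 1.846.
E = E° − (0.0592/n) log Q = +1.28 − (0.0592/2)(1.846) = +1.225 V.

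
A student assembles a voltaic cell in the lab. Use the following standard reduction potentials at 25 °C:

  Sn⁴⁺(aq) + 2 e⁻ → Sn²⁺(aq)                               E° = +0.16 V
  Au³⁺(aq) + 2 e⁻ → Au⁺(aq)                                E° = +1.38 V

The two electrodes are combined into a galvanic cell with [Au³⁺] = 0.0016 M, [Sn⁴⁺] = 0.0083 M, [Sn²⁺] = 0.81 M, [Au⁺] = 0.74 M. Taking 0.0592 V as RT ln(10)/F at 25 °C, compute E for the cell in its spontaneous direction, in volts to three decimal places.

Au³⁺/Au⁺ is the cathode (higher E°), Sn⁴⁺/Sn²⁺ the anode: E°cell = +1.38 − (+0.16) = +1.22 V, n = 2.
Overall: Au³⁺(aq) + Sn²⁺(aq) → Au⁺(aq) + Sn⁴⁺(aq)
Q = [Au⁺]·[Sn⁴⁺] / ([Au³⁺]·[Sn²⁺]); log Q = 0.676.
E = E° − (0.0592/n) log Q = +1.22 − (0.0592/2)(0.676) = +1.200 V.

+1.200 V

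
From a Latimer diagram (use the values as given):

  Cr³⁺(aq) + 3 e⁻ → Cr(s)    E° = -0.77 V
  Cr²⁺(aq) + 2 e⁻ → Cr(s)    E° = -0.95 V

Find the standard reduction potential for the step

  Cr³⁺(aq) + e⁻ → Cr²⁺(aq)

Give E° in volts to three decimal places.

Sequential free energies add, so n₃E°₃ = n₁E°₁ + n₂E°₂.
With n₃ = 3, and the known step contributing 2×(-0.95) V, the unknown satisfies 1·E° = 3×(-0.77) − 2×(-0.95) = -0.410.
E° = -0.410 / 1 = -0.410 V.

-0.410 V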